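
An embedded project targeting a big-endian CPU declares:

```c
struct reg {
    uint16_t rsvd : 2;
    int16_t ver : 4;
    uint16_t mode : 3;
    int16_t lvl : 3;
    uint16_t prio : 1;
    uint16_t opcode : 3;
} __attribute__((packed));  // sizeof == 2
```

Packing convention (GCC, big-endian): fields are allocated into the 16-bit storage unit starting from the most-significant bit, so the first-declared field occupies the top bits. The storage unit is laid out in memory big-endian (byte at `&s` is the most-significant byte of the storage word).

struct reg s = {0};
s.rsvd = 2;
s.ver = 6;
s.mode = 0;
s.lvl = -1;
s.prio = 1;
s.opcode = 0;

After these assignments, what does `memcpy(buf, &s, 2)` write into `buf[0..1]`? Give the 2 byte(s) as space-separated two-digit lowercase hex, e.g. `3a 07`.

rsvd (2b) val=2 bits=0x2 at bit 14: 0x8000
ver (4b) val=6 bits=0x6 at bit 10: 0x9800
mode (3b) val=0 bits=0x0 at bit 7: 0x9800
lvl (3b) val=-1 bits=0x7 at bit 4: 0x9870
prio (1b) val=1 bits=0x1 at bit 3: 0x9878
opcode (3b) val=0 bits=0x0 at bit 0: 0x9878
word = 0x9878 → big-endian bytes:
  [0]=0x98  [1]=0x78

98 78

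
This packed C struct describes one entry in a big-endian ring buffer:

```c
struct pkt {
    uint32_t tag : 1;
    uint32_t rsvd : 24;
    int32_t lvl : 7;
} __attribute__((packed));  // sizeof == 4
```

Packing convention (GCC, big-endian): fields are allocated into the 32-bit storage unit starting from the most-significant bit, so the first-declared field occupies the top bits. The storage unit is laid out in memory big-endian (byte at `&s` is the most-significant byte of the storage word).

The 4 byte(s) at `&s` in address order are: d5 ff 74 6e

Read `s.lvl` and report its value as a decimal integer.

-18

[0]=0xd5 [1]=0xff [2]=0x74 [3]=0x6e (big-endian) → word 0xd5ff746e
tag:1 @ bit 31 → (0xd5ff746e>>31)&0x1 = 0x1
rsvd:24 @ bit 7 → (0xd5ff746e>>7)&0xffffff = 0xabfee8
lvl:7 @ bit 0 → (0xd5ff746e>>0)&0x7f = 0x6e  ←
lvl signed 7b, MSB=1: 110 - 128 = -18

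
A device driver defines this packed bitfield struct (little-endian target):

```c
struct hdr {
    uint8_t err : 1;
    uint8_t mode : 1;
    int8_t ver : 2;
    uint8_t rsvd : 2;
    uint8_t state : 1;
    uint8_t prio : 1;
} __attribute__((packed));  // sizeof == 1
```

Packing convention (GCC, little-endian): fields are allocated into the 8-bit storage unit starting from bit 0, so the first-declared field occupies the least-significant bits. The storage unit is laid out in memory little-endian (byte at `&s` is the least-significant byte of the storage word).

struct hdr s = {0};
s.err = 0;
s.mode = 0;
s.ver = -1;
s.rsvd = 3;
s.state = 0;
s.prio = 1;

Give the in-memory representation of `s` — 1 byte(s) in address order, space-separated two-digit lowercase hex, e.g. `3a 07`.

[0+:1] err=0 & 0x1 = 0x0; word=0x00
[1+:1] mode=0 & 0x1 = 0x0; word=0x00
[2+:2] ver=-1 & 0x3 = 0x3; word=0x0c
[4+:2] rsvd=3 & 0x3 = 0x3; word=0x3c
[6+:1] state=0 & 0x1 = 0x0; word=0x3c
[7+:1] prio=1 & 0x1 = 0x1; word=0xbc
word = 0xbc → little-endian bytes:
  [0]=0xbc

bc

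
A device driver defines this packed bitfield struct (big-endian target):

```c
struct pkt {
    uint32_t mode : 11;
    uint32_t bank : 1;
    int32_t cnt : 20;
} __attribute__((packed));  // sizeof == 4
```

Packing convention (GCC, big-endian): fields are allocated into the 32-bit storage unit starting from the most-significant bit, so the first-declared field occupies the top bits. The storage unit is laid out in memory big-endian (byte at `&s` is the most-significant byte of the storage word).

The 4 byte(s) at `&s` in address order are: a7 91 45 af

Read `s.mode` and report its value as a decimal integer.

[0]=0xa7 [1]=0x91 [2]=0x45 [3]=0xaf (big-endian) → word 0xa79145af
mode [21+:11] = (word>>21) & 0x7ff = 1340  ←
bank [20+:1] = (word>>20) & 0x1 = 1
cnt [0+:20] = (word>>0) & 0xfffff = 83375

1340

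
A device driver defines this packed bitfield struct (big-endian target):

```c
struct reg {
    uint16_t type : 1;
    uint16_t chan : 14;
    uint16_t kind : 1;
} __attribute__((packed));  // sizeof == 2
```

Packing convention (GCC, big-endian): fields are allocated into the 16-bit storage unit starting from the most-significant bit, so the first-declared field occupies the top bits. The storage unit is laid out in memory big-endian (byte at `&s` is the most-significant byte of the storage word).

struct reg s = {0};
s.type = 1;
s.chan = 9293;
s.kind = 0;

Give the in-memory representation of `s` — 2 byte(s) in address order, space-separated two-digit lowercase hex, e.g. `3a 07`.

c8 9a

type:1 = 1 → 0x1 << 15 → word 0x8000
chan:14 = 9293 → 0x244d << 1 → word 0xc89a
kind:1 = 0 → 0x0 << 0 → word 0xc89a
word = 0xc89a → big-endian bytes:
  [0]=0xc8  [1]=0x9a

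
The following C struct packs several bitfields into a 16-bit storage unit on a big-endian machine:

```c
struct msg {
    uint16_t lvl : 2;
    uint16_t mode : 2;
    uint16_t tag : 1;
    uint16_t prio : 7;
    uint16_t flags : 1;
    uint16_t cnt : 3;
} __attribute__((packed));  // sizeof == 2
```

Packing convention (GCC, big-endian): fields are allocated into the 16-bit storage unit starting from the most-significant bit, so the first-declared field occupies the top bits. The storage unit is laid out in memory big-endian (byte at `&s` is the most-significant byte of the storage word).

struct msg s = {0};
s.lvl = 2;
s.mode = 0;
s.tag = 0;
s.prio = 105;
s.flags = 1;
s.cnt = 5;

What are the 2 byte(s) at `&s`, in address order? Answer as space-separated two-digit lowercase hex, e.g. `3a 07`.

lvl:2 = 2 → 0x2 << 14 → word 0x8000
mode:2 = 0 → 0x0 << 12 → word 0x8000
tag:1 = 0 → 0x0 << 11 → word 0x8000
prio:7 = 105 → 0x69 << 4 → word 0x8690
flags:1 = 1 → 0x1 << 3 → word 0x8698
cnt:3 = 5 → 0x5 << 0 → word 0x869d
word = 0x869d → big-endian bytes:
  [0]=0x86  [1]=0x9d

86 9d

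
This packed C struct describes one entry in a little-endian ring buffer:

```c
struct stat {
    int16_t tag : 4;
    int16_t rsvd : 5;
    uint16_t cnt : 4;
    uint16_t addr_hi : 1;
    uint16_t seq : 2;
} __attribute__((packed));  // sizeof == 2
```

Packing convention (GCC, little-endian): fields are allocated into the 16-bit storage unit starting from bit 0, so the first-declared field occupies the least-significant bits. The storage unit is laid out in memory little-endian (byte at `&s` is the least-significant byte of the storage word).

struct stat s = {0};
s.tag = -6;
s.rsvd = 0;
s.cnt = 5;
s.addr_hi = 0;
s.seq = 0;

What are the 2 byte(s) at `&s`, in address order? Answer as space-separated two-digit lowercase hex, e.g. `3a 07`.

tag:4 = -6 → 0xa << 0 → word 0x000a
rsvd:5 = 0 → 0x0 << 4 → word 0x000a
cnt:4 = 5 → 0x5 << 9 → word 0x0a0a
addr_hi:1 = 0 → 0x0 << 13 → word 0x0a0a
seq:2 = 0 → 0x0 << 14 → word 0x0a0a
word = 0x0a0a → little-endian bytes:
  [0]=0x0a  [1]=0x0a

0a 0a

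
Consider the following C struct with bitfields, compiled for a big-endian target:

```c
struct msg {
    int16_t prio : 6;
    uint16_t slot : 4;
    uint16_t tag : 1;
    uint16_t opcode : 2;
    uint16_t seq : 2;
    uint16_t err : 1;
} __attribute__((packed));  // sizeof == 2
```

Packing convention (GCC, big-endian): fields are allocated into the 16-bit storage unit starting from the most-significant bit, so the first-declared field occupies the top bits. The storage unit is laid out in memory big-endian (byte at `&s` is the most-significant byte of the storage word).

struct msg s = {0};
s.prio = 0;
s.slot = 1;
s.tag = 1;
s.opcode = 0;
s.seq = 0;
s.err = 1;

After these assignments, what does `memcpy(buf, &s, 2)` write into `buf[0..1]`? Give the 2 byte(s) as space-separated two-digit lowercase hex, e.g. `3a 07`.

[10+:6] prio=0 & 0x3f = 0x0; word=0x0000
[6+:4] slot=1 & 0xf = 0x1; word=0x0040
[5+:1] tag=1 & 0x1 = 0x1; word=0x0060
[3+:2] opcode=0 & 0x3 = 0x0; word=0x0060
[1+:2] seq=0 & 0x3 = 0x0; word=0x0060
[0+:1] err=1 & 0x1 = 0x1; word=0x0061
word = 0x0061 → big-endian bytes:
  [0]=0x00  [1]=0x61

00 61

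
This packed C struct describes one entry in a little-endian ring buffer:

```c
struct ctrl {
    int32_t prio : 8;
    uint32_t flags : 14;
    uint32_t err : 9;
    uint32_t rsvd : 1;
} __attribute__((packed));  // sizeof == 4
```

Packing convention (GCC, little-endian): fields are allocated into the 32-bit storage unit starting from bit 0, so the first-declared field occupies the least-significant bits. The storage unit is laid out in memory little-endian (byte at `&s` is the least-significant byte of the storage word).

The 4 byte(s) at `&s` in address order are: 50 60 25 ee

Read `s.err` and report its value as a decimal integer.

440

[0]=0x50 [1]=0x60 [2]=0x25 [3]=0xee (little-endian) → word 0xee256050
prio [0+:8] = (word>>0) & 0xff = 80
flags [8+:14] = (word>>8) & 0x3fff = 9568
err [22+:9] = (word>>22) & 0x1ff = 440  ←
rsvd [31+:1] = (word>>31) & 0x1 = 1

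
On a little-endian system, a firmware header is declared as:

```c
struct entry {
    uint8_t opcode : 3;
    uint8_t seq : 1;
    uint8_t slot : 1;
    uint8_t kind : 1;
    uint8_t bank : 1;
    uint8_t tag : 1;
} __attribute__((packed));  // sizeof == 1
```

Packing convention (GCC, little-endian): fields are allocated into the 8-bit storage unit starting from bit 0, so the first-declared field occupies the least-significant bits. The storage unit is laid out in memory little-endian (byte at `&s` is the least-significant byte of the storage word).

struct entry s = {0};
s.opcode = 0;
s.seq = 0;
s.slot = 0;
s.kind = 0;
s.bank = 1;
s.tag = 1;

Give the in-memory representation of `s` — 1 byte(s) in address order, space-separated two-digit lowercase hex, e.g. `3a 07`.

c0

opcode:3 = 0 → 0x0 << 0 → word 0x00
seq:1 = 0 → 0x0 << 3 → word 0x00
slot:1 = 0 → 0x0 << 4 → word 0x00
kind:1 = 0 → 0x0 << 5 → word 0x00
bank:1 = 1 → 0x1 << 6 → word 0x40
tag:1 = 1 → 0x1 << 7 → word 0xc0
word = 0xc0 → little-endian bytes:
  [0]=0xc0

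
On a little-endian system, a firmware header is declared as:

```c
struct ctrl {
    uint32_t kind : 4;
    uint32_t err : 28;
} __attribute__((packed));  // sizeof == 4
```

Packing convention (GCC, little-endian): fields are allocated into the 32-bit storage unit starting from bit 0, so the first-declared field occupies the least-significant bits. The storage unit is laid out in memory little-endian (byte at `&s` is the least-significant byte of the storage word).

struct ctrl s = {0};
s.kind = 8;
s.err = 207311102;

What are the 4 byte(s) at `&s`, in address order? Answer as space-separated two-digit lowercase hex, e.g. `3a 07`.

e8 0f b5 c5

kind:4 = 8 → 0x8 << 0 → word 0x00000008
err:28 = 207311102 → 0xc5b50fe << 4 → word 0xc5b50fe8
word = 0xc5b50fe8 → little-endian bytes:
  [0]=0xe8  [1]=0x0f  [2]=0xb5  [3]=0xc5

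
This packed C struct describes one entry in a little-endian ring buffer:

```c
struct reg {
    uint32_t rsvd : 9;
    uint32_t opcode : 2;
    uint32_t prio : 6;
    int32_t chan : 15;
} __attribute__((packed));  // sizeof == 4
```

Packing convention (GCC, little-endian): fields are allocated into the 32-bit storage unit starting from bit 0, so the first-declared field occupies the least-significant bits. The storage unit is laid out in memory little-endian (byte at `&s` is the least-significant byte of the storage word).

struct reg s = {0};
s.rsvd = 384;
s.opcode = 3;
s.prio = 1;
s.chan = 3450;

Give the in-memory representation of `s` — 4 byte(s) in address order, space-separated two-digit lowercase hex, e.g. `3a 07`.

rsvd:9 = 384 → 0x180 << 0 → word 0x00000180
opcode:2 = 3 → 0x3 << 9 → word 0x00000780
prio:6 = 1 → 0x1 << 11 → word 0x00000f80
chan:15 = 3450 → 0xd7a << 17 → word 0x1af40f80
word = 0x1af40f80 → little-endian bytes:
  [0]=0x80  [1]=0x0f  [2]=0xf4  [3]=0x1a

80 0f f4 1a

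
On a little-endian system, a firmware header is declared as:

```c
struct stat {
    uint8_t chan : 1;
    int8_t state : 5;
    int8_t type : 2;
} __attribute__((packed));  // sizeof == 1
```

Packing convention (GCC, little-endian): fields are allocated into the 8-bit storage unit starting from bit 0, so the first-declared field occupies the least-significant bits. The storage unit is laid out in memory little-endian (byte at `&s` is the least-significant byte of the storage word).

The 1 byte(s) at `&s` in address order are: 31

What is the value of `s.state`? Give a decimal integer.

-8

[0]=0x31 (little-endian) → word 0x31
chan [0+:1] = (word>>0) & 0x1 = 1
state [1+:5] = (word>>1) & 0x1f = 24  ←
type [6+:2] = (word>>6) & 0x3 = 0
state signed 5b, MSB=1: 24 - 32 = -8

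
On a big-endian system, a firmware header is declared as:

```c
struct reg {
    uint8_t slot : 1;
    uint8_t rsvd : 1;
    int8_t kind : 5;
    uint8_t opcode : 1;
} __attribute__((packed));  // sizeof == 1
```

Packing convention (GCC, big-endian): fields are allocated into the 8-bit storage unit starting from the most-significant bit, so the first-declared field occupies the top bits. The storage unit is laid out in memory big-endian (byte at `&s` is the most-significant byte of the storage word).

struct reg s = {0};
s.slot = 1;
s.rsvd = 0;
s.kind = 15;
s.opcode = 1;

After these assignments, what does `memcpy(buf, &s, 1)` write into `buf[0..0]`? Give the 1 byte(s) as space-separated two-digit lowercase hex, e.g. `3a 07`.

slot (1b) val=1 bits=0x1 at bit 7: 0x80
rsvd (1b) val=0 bits=0x0 at bit 6: 0x80
kind (5b) val=15 bits=0xf at bit 1: 0x9e
opcode (1b) val=1 bits=0x1 at bit 0: 0x9f
word = 0x9f → big-endian bytes:
  [0]=0x9f

9f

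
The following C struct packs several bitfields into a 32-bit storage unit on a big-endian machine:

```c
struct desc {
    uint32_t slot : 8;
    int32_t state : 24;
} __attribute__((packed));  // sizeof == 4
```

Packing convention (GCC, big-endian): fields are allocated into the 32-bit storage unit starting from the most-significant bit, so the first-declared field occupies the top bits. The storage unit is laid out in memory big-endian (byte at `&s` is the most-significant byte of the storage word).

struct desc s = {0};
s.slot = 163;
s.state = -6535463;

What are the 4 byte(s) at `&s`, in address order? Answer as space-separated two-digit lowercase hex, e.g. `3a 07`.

[24+:8] slot=163 & 0xff = 0xa3; word=0xa3000000
[0+:24] state=-6535463 & 0xffffff = 0x9c46d9; word=0xa39c46d9
word = 0xa39c46d9 → big-endian bytes:
  [0]=0xa3  [1]=0x9c  [2]=0x46  [3]=0xd9

a3 9c 46 d9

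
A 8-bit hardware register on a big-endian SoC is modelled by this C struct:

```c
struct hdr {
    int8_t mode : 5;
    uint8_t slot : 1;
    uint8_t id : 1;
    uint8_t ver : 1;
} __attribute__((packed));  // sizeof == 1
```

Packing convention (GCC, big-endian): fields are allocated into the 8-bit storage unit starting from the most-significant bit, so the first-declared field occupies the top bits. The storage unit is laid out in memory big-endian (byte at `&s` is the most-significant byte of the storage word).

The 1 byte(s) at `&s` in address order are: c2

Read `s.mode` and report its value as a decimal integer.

[0]=0xc2 (big-endian) → word 0xc2
mode [3+:5] = (word>>3) & 0x1f = 24  ←
slot [2+:1] = (word>>2) & 0x1 = 0
id [1+:1] = (word>>1) & 0x1 = 1
ver [0+:1] = (word>>0) & 0x1 = 0
mode signed 5b, MSB=1: 24 - 32 = -8

-8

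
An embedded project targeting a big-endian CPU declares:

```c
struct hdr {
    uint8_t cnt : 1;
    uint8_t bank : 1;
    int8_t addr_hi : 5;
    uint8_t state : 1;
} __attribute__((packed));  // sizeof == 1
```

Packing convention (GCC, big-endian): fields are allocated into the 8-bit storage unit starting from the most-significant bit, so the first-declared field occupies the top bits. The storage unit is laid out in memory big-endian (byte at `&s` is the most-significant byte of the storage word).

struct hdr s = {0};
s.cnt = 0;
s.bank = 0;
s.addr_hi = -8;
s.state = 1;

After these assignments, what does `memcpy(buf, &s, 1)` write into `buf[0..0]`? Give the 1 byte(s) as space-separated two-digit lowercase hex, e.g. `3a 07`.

[7+:1] cnt=0 & 0x1 = 0x0; word=0x00
[6+:1] bank=0 & 0x1 = 0x0; word=0x00
[1+:5] addr_hi=-8 & 0x1f = 0x18; word=0x30
[0+:1] state=1 & 0x1 = 0x1; word=0x31
word = 0x31 → big-endian bytes:
  [0]=0x31

31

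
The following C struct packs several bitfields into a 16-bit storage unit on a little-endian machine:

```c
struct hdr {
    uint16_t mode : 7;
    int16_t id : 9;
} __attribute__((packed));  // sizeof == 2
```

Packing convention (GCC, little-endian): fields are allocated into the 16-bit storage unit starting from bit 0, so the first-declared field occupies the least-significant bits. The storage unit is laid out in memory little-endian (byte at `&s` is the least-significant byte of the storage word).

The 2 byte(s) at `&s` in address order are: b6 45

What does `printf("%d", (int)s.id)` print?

139

[0]=0xb6 [1]=0x45 (little-endian) → word 0x45b6
mode:7 @ bit 0 → (0x45b6>>0)&0x7f = 0x36
id:9 @ bit 7 → (0x45b6>>7)&0x1ff = 0x8b  ←
id signed 9b, MSB=0: value = 139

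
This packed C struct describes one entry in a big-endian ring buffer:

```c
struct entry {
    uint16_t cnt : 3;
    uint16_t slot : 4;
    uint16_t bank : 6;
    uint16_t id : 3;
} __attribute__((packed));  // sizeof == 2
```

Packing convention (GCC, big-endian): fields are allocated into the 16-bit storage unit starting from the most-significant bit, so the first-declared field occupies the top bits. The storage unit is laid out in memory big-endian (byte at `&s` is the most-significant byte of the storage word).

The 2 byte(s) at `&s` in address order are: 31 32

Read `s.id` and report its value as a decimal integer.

2

[0]=0x31 [1]=0x32 (big-endian) → word 0x3132
cnt [13+:3] = (word>>13) & 0x7 = 1
slot [9+:4] = (word>>9) & 0xf = 8
bank [3+:6] = (word>>3) & 0x3f = 38
id [0+:3] = (word>>0) & 0x7 = 2  ←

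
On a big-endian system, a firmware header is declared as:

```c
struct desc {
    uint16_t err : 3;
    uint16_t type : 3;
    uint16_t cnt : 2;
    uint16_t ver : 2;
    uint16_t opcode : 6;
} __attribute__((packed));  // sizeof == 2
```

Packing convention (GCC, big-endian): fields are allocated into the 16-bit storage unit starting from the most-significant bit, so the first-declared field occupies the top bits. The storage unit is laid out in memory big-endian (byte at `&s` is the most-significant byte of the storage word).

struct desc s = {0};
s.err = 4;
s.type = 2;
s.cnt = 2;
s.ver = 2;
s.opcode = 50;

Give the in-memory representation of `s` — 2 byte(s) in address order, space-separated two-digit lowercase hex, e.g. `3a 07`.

[13+:3] err=4 & 0x7 = 0x4; word=0x8000
[10+:3] type=2 & 0x7 = 0x2; word=0x8800
[8+:2] cnt=2 & 0x3 = 0x2; word=0x8a00
[6+:2] ver=2 & 0x3 = 0x2; word=0x8a80
[0+:6] opcode=50 & 0x3f = 0x32; word=0x8ab2
word = 0x8ab2 → big-endian bytes:
  [0]=0x8a  [1]=0xb2

8a b2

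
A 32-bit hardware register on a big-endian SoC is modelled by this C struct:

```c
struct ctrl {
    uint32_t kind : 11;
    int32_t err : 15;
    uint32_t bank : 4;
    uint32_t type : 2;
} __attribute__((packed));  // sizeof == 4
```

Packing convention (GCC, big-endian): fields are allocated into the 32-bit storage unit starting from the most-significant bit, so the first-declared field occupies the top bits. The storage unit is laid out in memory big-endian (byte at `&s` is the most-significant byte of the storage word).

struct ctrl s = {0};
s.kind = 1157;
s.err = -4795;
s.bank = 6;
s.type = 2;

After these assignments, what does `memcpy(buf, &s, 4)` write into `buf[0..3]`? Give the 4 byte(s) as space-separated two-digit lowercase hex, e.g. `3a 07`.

[21+:11] kind=1157 & 0x7ff = 0x485; word=0x90a00000
[6+:15] err=-4795 & 0x7fff = 0x6d45; word=0x90bb5140
[2+:4] bank=6 & 0xf = 0x6; word=0x90bb5158
[0+:2] type=2 & 0x3 = 0x2; word=0x90bb515a
word = 0x90bb515a → big-endian bytes:
  [0]=0x90  [1]=0xbb  [2]=0x51  [3]=0x5a

90 bb 51 5a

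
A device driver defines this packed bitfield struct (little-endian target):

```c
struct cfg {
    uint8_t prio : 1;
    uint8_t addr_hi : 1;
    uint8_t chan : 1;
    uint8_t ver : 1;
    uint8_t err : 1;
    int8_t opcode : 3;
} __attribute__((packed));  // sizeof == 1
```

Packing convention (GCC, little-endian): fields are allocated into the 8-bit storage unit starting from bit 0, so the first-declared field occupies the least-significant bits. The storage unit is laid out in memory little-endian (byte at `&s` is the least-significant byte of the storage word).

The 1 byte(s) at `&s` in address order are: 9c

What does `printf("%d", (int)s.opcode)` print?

-4

[0]=0x9c (little-endian) → word 0x9c
prio:1 @ bit 0 → (0x9c>>0)&0x1 = 0x0
addr_hi:1 @ bit 1 → (0x9c>>1)&0x1 = 0x0
chan:1 @ bit 2 → (0x9c>>2)&0x1 = 0x1
ver:1 @ bit 3 → (0x9c>>3)&0x1 = 0x1
err:1 @ bit 4 → (0x9c>>4)&0x1 = 0x1
opcode:3 @ bit 5 → (0x9c>>5)&0x7 = 0x4  ←
opcode signed 3b, MSB=1: 4 - 8 = -4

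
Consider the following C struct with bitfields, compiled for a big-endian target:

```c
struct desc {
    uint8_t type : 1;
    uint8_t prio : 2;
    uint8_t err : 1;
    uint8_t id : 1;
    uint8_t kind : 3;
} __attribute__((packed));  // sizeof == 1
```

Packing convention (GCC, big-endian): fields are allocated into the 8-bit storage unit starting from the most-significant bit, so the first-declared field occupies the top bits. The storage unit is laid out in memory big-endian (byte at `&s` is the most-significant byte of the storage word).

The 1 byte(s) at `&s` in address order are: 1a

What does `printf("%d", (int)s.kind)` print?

[0]=0x1a (big-endian) → word 0x1a
type [7+:1] = (word>>7) & 0x1 = 0
prio [5+:2] = (word>>5) & 0x3 = 0
err [4+:1] = (word>>4) & 0x1 = 1
id [3+:1] = (word>>3) & 0x1 = 1
kind [0+:3] = (word>>0) & 0x7 = 2  ←

2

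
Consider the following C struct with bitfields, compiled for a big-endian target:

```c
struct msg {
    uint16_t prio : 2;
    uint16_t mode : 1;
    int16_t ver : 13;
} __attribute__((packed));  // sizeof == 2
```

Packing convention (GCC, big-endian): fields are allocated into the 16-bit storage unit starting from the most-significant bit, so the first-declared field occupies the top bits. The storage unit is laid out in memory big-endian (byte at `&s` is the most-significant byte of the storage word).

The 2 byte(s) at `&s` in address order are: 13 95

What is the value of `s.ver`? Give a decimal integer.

-3179

[0]=0x13 [1]=0x95 (big-endian) → word 0x1395
prio [14+:2] = (word>>14) & 0x3 = 0
mode [13+:1] = (word>>13) & 0x1 = 0
ver [0+:13] = (word>>0) & 0x1fff = 5013  ←
ver signed 13b, MSB=1: 5013 - 8192 = -3179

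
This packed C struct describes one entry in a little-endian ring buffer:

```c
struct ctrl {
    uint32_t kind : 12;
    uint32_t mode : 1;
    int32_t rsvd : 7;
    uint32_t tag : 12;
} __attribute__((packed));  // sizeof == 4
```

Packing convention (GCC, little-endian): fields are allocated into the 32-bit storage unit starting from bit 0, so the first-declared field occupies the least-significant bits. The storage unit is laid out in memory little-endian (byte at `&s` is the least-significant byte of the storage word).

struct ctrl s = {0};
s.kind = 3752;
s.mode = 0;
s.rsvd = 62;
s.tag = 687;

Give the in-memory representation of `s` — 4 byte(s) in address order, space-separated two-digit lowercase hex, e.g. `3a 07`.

kind:12 = 3752 → 0xea8 << 0 → word 0x00000ea8
mode:1 = 0 → 0x0 << 12 → word 0x00000ea8
rsvd:7 = 62 → 0x3e << 13 → word 0x0007cea8
tag:12 = 687 → 0x2af << 20 → word 0x2af7cea8
word = 0x2af7cea8 → little-endian bytes:
  [0]=0xa8  [1]=0xce  [2]=0xf7  [3]=0x2a

a8 ce f7 2a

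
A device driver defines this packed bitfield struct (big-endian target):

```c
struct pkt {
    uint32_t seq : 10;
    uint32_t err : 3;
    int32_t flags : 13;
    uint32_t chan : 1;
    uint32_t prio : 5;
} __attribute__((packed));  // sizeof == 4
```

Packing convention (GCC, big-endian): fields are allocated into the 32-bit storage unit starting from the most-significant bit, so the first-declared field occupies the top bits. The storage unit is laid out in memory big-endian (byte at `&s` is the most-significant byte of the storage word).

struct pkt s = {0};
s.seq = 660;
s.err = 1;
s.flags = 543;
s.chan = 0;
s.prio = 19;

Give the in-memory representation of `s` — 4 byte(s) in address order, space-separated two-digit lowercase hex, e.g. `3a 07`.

seq:10 = 660 → 0x294 << 22 → word 0xa5000000
err:3 = 1 → 0x1 << 19 → word 0xa5080000
flags:13 = 543 → 0x21f << 6 → word 0xa50887c0
chan:1 = 0 → 0x0 << 5 → word 0xa50887c0
prio:5 = 19 → 0x13 << 0 → word 0xa50887d3
word = 0xa50887d3 → big-endian bytes:
  [0]=0xa5  [1]=0x08  [2]=0x87  [3]=0xd3

a5 08 87 d3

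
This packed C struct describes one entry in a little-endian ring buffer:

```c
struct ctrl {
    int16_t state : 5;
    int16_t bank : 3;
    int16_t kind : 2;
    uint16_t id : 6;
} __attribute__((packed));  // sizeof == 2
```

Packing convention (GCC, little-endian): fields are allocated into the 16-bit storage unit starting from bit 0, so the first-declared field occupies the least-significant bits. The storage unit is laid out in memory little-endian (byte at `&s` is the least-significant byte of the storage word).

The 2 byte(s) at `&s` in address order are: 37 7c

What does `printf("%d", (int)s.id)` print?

[0]=0x37 [1]=0x7c (little-endian) → word 0x7c37
state [0+:5] = (word>>0) & 0x1f = 23
bank [5+:3] = (word>>5) & 0x7 = 1
kind [8+:2] = (word>>8) & 0x3 = 0
id [10+:6] = (word>>10) & 0x3f = 31  ←

31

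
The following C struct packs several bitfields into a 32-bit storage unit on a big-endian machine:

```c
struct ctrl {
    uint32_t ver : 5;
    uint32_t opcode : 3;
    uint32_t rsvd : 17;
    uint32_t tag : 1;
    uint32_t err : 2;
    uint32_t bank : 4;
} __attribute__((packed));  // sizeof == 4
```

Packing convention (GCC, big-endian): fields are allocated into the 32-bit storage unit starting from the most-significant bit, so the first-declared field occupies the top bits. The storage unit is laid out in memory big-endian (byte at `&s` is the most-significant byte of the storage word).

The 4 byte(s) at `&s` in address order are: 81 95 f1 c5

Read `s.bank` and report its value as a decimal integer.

[0]=0x81 [1]=0x95 [2]=0xf1 [3]=0xc5 (big-endian) → word 0x8195f1c5
ver [27+:5] = (word>>27) & 0x1f = 16
opcode [24+:3] = (word>>24) & 0x7 = 1
rsvd [7+:17] = (word>>7) & 0x1ffff = 76771
tag [6+:1] = (word>>6) & 0x1 = 1
err [4+:2] = (word>>4) & 0x3 = 0
bank [0+:4] = (word>>0) & 0xf = 5  ←

5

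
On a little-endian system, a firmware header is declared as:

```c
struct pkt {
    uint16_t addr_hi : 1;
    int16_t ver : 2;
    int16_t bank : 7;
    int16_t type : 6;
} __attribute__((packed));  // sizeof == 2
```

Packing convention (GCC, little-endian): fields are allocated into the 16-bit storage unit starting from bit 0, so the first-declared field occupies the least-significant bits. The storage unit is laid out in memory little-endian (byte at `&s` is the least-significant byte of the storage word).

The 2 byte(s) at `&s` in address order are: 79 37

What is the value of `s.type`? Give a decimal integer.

[0]=0x79 [1]=0x37 (little-endian) → word 0x3779
addr_hi [0+:1] = (word>>0) & 0x1 = 1
ver [1+:2] = (word>>1) & 0x3 = 0
bank [3+:7] = (word>>3) & 0x7f = 111
type [10+:6] = (word>>10) & 0x3f = 13  ←
type signed 6b, MSB=0: value = 13

13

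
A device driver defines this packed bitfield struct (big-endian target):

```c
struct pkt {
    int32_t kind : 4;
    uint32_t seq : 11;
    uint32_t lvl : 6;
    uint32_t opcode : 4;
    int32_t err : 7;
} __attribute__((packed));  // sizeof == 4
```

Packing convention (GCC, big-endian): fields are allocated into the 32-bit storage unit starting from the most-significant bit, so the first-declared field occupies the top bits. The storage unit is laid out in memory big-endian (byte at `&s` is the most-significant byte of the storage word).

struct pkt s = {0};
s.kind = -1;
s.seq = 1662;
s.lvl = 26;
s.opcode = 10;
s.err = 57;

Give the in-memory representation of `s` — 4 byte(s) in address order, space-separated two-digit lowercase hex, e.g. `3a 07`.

kind (4b) val=-1 bits=0xf at bit 28: 0xf0000000
seq (11b) val=1662 bits=0x67e at bit 17: 0xfcfc0000
lvl (6b) val=26 bits=0x1a at bit 11: 0xfcfcd000
opcode (4b) val=10 bits=0xa at bit 7: 0xfcfcd500
err (7b) val=57 bits=0x39 at bit 0: 0xfcfcd539
word = 0xfcfcd539 → big-endian bytes:
  [0]=0xfc  [1]=0xfc  [2]=0xd5  [3]=0x39

fc fc d5 39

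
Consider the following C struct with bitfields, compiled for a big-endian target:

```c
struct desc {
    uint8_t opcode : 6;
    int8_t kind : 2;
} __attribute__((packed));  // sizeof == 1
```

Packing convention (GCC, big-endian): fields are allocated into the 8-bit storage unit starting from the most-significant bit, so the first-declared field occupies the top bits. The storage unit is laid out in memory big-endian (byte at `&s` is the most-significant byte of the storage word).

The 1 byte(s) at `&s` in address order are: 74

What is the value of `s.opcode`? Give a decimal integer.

[0]=0x74 (big-endian) → word 0x74
opcode [2+:6] = (word>>2) & 0x3f = 29  ←
kind [0+:2] = (word>>0) & 0x3 = 0

29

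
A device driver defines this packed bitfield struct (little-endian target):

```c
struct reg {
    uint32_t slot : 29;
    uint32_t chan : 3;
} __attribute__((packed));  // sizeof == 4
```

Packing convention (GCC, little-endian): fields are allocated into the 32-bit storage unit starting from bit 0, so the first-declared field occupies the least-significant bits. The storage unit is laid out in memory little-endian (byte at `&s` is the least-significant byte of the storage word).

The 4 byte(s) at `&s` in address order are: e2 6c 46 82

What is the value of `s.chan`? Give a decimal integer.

[0]=0xe2 [1]=0x6c [2]=0x46 [3]=0x82 (little-endian) → word 0x82466ce2
slot:29 @ bit 0 → (0x82466ce2>>0)&0x1fffffff = 0x2466ce2
chan:3 @ bit 29 → (0x82466ce2>>29)&0x7 = 0x4  ←

4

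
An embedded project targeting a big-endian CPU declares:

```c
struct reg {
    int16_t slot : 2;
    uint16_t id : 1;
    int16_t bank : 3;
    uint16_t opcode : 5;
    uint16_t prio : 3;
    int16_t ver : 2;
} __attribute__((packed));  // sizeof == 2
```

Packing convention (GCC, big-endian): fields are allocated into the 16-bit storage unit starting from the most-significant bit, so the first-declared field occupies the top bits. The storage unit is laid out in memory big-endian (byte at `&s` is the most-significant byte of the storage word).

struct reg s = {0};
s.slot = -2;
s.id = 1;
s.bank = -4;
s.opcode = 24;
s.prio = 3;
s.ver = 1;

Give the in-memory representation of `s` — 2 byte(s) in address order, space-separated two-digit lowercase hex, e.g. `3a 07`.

[14+:2] slot=-2 & 0x3 = 0x2; word=0x8000
[13+:1] id=1 & 0x1 = 0x1; word=0xa000
[10+:3] bank=-4 & 0x7 = 0x4; word=0xb000
[5+:5] opcode=24 & 0x1f = 0x18; word=0xb300
[2+:3] prio=3 & 0x7 = 0x3; word=0xb30c
[0+:2] ver=1 & 0x3 = 0x1; word=0xb30d
word = 0xb30d → big-endian bytes:
  [0]=0xb3  [1]=0x0d

b3 0d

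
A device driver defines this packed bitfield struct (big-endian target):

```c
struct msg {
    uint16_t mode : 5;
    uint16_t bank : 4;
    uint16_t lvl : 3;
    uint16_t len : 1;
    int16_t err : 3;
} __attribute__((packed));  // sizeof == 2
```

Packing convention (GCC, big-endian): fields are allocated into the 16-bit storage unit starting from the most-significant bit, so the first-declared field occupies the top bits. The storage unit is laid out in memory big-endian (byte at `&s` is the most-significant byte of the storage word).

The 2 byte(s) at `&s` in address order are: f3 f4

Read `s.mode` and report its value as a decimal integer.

30

[0]=0xf3 [1]=0xf4 (big-endian) → word 0xf3f4
mode:5 @ bit 11 → (0xf3f4>>11)&0x1f = 0x1e  ←
bank:4 @ bit 7 → (0xf3f4>>7)&0xf = 0x7
lvl:3 @ bit 4 → (0xf3f4>>4)&0x7 = 0x7
len:1 @ bit 3 → (0xf3f4>>3)&0x1 = 0x0
err:3 @ bit 0 → (0xf3f4>>0)&0x7 = 0x4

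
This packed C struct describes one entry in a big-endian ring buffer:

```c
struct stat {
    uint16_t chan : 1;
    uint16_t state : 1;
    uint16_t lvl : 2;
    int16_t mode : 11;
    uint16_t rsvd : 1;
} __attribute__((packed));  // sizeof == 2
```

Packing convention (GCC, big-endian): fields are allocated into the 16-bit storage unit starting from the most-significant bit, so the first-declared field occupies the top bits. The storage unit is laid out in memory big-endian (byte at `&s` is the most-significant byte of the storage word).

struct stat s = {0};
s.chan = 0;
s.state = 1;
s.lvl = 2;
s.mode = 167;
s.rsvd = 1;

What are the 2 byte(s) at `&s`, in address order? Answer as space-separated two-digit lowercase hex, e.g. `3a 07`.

61 4f

[15+:1] chan=0 & 0x1 = 0x0; word=0x0000
[14+:1] state=1 & 0x1 = 0x1; word=0x4000
[12+:2] lvl=2 & 0x3 = 0x2; word=0x6000
[1+:11] mode=167 & 0x7ff = 0xa7; word=0x614e
[0+:1] rsvd=1 & 0x1 = 0x1; word=0x614f
word = 0x614f → big-endian bytes:
  [0]=0x61  [1]=0x4f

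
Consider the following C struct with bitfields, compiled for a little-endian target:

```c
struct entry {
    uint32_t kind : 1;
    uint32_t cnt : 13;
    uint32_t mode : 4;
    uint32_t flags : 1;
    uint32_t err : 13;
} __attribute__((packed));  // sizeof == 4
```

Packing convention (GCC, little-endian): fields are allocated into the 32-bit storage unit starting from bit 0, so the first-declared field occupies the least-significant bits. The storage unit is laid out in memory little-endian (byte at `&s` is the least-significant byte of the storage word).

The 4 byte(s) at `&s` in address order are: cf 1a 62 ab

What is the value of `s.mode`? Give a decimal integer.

[0]=0xcf [1]=0x1a [2]=0x62 [3]=0xab (little-endian) → word 0xab621acf
kind:1 @ bit 0 → (0xab621acf>>0)&0x1 = 0x1
cnt:13 @ bit 1 → (0xab621acf>>1)&0x1fff = 0xd67
mode:4 @ bit 14 → (0xab621acf>>14)&0xf = 0x8  ←
flags:1 @ bit 18 → (0xab621acf>>18)&0x1 = 0x0
err:13 @ bit 19 → (0xab621acf>>19)&0x1fff = 0x156c

8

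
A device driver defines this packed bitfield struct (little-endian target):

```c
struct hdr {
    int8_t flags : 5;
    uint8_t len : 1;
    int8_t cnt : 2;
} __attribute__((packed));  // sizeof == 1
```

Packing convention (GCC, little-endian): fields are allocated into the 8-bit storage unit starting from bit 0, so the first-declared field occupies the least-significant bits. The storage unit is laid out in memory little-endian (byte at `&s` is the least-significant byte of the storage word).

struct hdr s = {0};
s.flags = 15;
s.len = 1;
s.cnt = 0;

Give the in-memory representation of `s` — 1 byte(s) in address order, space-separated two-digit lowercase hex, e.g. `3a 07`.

2f

flags:5 = 15 → 0xf << 0 → word 0x0f
len:1 = 1 → 0x1 << 5 → word 0x2f
cnt:2 = 0 → 0x0 << 6 → word 0x2f
word = 0x2f → little-endian bytes:
  [0]=0x2f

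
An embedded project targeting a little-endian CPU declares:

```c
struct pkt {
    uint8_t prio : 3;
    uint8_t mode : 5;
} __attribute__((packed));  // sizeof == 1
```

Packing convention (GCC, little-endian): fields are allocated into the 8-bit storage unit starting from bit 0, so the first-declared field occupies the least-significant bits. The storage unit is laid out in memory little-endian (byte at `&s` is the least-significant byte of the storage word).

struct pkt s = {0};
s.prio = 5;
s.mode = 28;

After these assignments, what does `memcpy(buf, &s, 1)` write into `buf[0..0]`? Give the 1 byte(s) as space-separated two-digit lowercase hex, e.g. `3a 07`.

[0+:3] prio=5 & 0x7 = 0x5; word=0x05
[3+:5] mode=28 & 0x1f = 0x1c; word=0xe5
word = 0xe5 → little-endian bytes:
  [0]=0xe5

e5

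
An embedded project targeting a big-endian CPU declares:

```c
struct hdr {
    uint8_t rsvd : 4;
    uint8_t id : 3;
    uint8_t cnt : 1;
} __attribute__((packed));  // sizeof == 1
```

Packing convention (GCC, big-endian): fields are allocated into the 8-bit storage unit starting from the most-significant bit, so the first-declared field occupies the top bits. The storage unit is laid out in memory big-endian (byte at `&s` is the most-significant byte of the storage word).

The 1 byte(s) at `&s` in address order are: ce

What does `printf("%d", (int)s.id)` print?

[0]=0xce (big-endian) → word 0xce
rsvd [4+:4] = (word>>4) & 0xf = 12
id [1+:3] = (word>>1) & 0x7 = 7  ←
cnt [0+:1] = (word>>0) & 0x1 = 0

7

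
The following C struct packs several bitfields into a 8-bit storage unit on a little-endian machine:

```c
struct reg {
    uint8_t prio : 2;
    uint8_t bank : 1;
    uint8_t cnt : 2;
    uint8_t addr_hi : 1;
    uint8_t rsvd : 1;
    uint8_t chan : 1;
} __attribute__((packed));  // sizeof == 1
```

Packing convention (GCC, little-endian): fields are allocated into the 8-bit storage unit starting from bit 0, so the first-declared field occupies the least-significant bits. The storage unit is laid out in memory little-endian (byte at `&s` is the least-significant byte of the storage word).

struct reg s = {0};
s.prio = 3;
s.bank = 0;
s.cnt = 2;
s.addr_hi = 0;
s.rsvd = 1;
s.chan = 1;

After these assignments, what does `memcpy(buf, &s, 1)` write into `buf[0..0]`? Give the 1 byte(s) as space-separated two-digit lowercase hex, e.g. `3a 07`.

d3

prio:2 = 3 → 0x3 << 0 → word 0x03
bank:1 = 0 → 0x0 << 2 → word 0x03
cnt:2 = 2 → 0x2 << 3 → word 0x13
addr_hi:1 = 0 → 0x0 << 5 → word 0x13
rsvd:1 = 1 → 0x1 << 6 → word 0x53
chan:1 = 1 → 0x1 << 7 → word 0xd3
word = 0xd3 → little-endian bytes:
  [0]=0xd3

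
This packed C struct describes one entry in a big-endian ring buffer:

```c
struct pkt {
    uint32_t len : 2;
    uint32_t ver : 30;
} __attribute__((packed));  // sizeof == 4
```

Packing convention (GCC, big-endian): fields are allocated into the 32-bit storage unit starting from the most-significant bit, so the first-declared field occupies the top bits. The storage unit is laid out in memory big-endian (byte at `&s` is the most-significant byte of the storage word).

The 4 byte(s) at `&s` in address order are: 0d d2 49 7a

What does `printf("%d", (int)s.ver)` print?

[0]=0x0d [1]=0xd2 [2]=0x49 [3]=0x7a (big-endian) → word 0x0dd2497a
len [30+:2] = (word>>30) & 0x3 = 0
ver [0+:30] = (word>>0) & 0x3fffffff = 231885178  ←

231885178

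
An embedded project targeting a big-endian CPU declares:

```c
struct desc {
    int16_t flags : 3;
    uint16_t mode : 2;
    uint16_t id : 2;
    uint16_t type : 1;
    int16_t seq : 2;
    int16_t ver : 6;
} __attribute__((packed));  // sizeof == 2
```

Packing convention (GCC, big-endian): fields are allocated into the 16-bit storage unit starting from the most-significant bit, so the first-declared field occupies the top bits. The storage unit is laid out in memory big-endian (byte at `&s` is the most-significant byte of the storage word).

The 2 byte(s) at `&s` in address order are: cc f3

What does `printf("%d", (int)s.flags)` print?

[0]=0xcc [1]=0xf3 (big-endian) → word 0xccf3
flags:3 @ bit 13 → (0xccf3>>13)&0x7 = 0x6  ←
mode:2 @ bit 11 → (0xccf3>>11)&0x3 = 0x1
id:2 @ bit 9 → (0xccf3>>9)&0x3 = 0x2
type:1 @ bit 8 → (0xccf3>>8)&0x1 = 0x0
seq:2 @ bit 6 → (0xccf3>>6)&0x3 = 0x3
ver:6 @ bit 0 → (0xccf3>>0)&0x3f = 0x33
flags signed 3b, MSB=1: 6 - 8 = -2

-2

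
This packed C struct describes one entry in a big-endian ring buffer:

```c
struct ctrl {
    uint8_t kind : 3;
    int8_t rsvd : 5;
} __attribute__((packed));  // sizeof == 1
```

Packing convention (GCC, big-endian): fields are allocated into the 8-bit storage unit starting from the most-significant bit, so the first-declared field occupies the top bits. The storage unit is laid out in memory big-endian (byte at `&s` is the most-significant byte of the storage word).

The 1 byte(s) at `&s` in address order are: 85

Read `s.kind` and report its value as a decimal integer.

[0]=0x85 (big-endian) → word 0x85
kind:3 @ bit 5 → (0x85>>5)&0x7 = 0x4  ←
rsvd:5 @ bit 0 → (0x85>>0)&0x1f = 0x5

4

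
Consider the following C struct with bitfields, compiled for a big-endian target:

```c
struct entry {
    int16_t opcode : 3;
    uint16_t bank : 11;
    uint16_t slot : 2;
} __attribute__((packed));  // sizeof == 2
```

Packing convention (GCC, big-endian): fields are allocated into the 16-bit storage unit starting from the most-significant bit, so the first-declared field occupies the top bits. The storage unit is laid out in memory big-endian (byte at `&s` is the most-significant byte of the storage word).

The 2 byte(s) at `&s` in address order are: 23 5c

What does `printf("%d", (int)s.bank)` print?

[0]=0x23 [1]=0x5c (big-endian) → word 0x235c
opcode [13+:3] = (word>>13) & 0x7 = 1
bank [2+:11] = (word>>2) & 0x7ff = 215  ←
slot [0+:2] = (word>>0) & 0x3 = 0

215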